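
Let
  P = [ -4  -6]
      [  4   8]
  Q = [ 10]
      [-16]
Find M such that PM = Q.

Left-multiplying both sides by P⁻¹ gives M = P⁻¹Q.
det P = -8, so P⁻¹ = [[-1, -3/4], [1/2, 1/2]].
M = P⁻¹Q = [[-1, -3/4], [1/2, 1/2]] · [[10], [-16]] = [[2], [-3]].

M = [[2], [-3]]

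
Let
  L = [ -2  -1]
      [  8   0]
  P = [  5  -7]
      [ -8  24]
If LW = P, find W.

W = [[-1, 3], [-3, 1]]

L is on the left of W, so left-multiply by L⁻¹: W = L⁻¹P.
L has determinant 8; L⁻¹ = [[0, 1/8], [-1, -1/4]].
W = L⁻¹P = [[0, 1/8], [-1, -1/4]] · [[5, -7], [-8, 24]] = [[-1, 3], [-3, 1]].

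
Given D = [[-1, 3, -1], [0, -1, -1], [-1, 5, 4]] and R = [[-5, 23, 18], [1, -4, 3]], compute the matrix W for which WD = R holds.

W = [[0, 2, 5], [-2, 3, 1]]

Since D sits to the right of W, W = RD⁻¹.
det D = 3, so D⁻¹ = [[1/3, -17/3, -4/3], [1/3, -5/3, -1/3], [-1/3, 2/3, 1/3]].
W = RD⁻¹ = [[-5, 23, 18], [1, -4, 3]] · [[1/3, -17/3, -4/3], [1/3, -5/3, -1/3], [-1/3, 2/3, 1/3]] = [[0, 2, 5], [-2, 3, 1]].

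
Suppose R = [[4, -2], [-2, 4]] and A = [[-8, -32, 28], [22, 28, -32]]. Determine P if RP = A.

R is on the left of P, so left-multiply by R⁻¹: P = R⁻¹A.
det R = 12; the adjugate gives R⁻¹ = [[1/3, 1/6], [1/6, 1/3]].
P = R⁻¹A = [[1/3, 1/6], [1/6, 1/3]] · [[-8, -32, 28], [22, 28, -32]] = [[1, -6, 4], [6, 4, -6]].

P = [[1, -6, 4], [6, 4, -6]]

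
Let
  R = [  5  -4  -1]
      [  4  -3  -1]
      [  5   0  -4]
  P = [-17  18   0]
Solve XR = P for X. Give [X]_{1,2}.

R is on the right of X, so right-multiply by R⁻¹: X = PR⁻¹.
R has determinant 1; R⁻¹ = [[12, -16, 1], [11, -15, 1], [15, -20, 1]].
X = PR⁻¹ = [[-17, 18, 0]] · [[12, -16, 1], [11, -15, 1], [15, -20, 1]] = [[-6, 2, 1]].

2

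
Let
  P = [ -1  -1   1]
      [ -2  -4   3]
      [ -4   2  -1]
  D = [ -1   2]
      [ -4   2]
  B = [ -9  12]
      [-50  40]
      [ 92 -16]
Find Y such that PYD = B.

Y = [[-5, 5], [0, -2], [0, 4]]

Left-multiply by P⁻¹ and right-multiply by D⁻¹: Y = P⁻¹BD⁻¹.
det P = -4; the adjugate gives P⁻¹ = [[1/2, -1/4, -1/4], [7/2, -5/4, -1/4], [5, -3/2, -1/2]].
det D = 6, so D⁻¹ = [[1/3, -1/3], [2/3, -1/6]].
P⁻¹B = [[-15, 0], [8, -4], [-16, 8]].
Y = (P⁻¹B)D⁻¹ = [[-5, 5], [0, -2], [0, 4]].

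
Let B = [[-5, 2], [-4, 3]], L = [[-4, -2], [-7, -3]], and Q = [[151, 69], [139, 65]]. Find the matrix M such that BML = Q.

Left-multiply by B⁻¹ and right-multiply by L⁻¹: M = B⁻¹QL⁻¹.
det B = -7, so B⁻¹ = [[-3/7, 2/7], [-4/7, 5/7]].
det L = -2; the adjugate gives L⁻¹ = [[3/2, -1], [-7/2, 2]].
B⁻¹Q = [[-25, -11], [13, 7]].
M = (B⁻¹Q)L⁻¹ = [[1, 3], [-5, 1]].

M = [[1, 3], [-5, 1]]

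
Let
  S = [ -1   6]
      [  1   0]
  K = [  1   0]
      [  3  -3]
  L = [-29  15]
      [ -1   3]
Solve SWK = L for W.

Left-multiply by S⁻¹ and right-multiply by K⁻¹: W = S⁻¹LK⁻¹.
det S = -6; the adjugate gives S⁻¹ = [[0, 1], [1/6, 1/6]].
det K = -3; the adjugate gives K⁻¹ = [[1, 0], [1, -1/3]].
S⁻¹L = [[-1, 3], [-5, 3]].
W = (S⁻¹L)K⁻¹ = [[2, -1], [-2, -1]].

W = [[2, -1], [-2, -1]]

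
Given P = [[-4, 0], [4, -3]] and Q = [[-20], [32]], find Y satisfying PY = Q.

Y = [[5], [-4]]

P is on the left of Y, so left-multiply by P⁻¹: Y = P⁻¹Q.
P has determinant 12; P⁻¹ = [[-1/4, 0], [-1/3, -1/3]].
Y = P⁻¹Q = [[-1/4, 0], [-1/3, -1/3]] · [[-20], [32]] = [[5], [-4]].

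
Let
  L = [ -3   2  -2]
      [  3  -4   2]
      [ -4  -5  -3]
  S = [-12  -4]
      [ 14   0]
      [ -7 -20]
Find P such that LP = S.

L is on the left of P, so left-multiply by L⁻¹: P = L⁻¹S.
det L = -2, so L⁻¹ = [[-11, -8, 2], [-1/2, -1/2, 0], [31/2, 23/2, -3]].
P = L⁻¹S = [[-11, -8, 2], [-1/2, -1/2, 0], [31/2, 23/2, -3]] · [[-12, -4], [14, 0], [-7, -20]] = [[6, 4], [-1, 2], [-4, -2]].

P = [[6, 4], [-1, 2], [-4, -2]]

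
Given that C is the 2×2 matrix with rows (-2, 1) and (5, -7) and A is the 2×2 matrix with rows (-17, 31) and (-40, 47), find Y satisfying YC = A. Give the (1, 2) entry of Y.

Since C sits to the right of Y, Y = AC⁻¹.
C has determinant 9; C⁻¹ = [[-7/9, -1/9], [-5/9, -2/9]].
Y = AC⁻¹ = [[-17, 31], [-40, 47]] · [[-7/9, -1/9], [-5/9, -2/9]] = [[-4, -5], [5, -6]].

-5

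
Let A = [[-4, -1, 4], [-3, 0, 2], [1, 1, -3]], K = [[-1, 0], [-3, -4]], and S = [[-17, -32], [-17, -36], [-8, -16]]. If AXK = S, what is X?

X = [[4, -5], [-5, 0], [1, -3]]

Isolating X: multiply by A⁻¹ from the left and K⁻¹ from the right, so X = A⁻¹SK⁻¹.
A has determinant 3; A⁻¹ = [[-2/3, 1/3, -2/3], [-7/3, 8/3, -4/3], [-1, 1, -1]].
det K = 4, so K⁻¹ = [[-1, 0], [3/4, -1/4]].
A⁻¹S = [[11, 20], [5, 0], [8, 12]].
X = (A⁻¹S)K⁻¹ = [[4, -5], [-5, 0], [1, -3]].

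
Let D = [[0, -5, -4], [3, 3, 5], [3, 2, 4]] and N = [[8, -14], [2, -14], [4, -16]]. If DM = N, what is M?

M = [[4, -4], [0, 6], [-2, -4]]

D is on the left of M, so left-multiply by D⁻¹: M = D⁻¹N.
det D = -3; the adjugate gives D⁻¹ = [[-2/3, -4, 13/3], [-1, -4, 4], [1, 5, -5]].
M = D⁻¹N = [[-2/3, -4, 13/3], [-1, -4, 4], [1, 5, -5]] · [[8, -14], [2, -14], [4, -16]] = [[4, -4], [0, 6], [-2, -4]].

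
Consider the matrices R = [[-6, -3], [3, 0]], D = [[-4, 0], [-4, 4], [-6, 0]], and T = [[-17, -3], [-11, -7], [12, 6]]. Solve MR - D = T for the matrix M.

MR = T + D = [[-21, -3], [-15, -3], [6, 6]].
Right-multiplying both sides by R⁻¹ gives M = (T + D)R⁻¹.
det R = 9, so R⁻¹ = [[0, 1/3], [-1/3, -2/3]].
M = (T + D)R⁻¹ = [[1, -5], [1, -3], [-2, -2]].

M = [[1, -5], [1, -3], [-2, -2]]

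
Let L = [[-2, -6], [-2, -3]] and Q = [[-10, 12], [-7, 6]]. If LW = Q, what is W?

Left-multiplying both sides by L⁻¹ gives W = L⁻¹Q.
L has determinant -6; L⁻¹ = [[1/2, -1], [-1/3, 1/3]].
W = L⁻¹Q = [[1/2, -1], [-1/3, 1/3]] · [[-10, 12], [-7, 6]] = [[2, 0], [1, -2]].

W = [[2, 0], [1, -2]]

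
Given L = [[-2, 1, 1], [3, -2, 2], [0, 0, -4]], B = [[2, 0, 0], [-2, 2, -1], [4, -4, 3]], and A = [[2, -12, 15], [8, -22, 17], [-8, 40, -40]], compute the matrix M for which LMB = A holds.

Left-multiply by L⁻¹ and right-multiply by B⁻¹: M = L⁻¹AB⁻¹.
L has determinant -4; L⁻¹ = [[-2, -1, -1], [-3, -2, -7/4], [0, 0, -1/4]].
det B = 4, so B⁻¹ = [[1/2, 0, 0], [1/2, 3/2, 1/2], [0, 2, 1]].
L⁻¹A = [[-4, 6, -7], [-8, 10, -9], [2, -10, 10]].
M = (L⁻¹A)B⁻¹ = [[1, -5, -4], [1, -3, -4], [-4, 5, 5]].

M = [[1, -5, -4], [1, -3, -4], [-4, 5, 5]]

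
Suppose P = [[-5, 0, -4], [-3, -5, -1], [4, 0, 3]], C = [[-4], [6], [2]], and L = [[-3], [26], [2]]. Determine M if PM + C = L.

M = [[3], [-5], [-4]]

PM = L − C = [[1], [20], [0]].
P is on the left of M, so left-multiply by P⁻¹: M = P⁻¹(L − C).
det P = -5; the adjugate gives P⁻¹ = [[3, 0, 4], [-1, -1/5, -7/5], [-4, 0, -5]].
M = P⁻¹(L − C) = [[3], [-5], [-4]].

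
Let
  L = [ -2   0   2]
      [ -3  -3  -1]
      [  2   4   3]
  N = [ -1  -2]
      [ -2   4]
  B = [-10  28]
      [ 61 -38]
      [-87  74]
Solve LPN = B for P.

Left-multiply by L⁻¹ and right-multiply by N⁻¹: P = L⁻¹BN⁻¹.
det L = -2, so L⁻¹ = [[5/2, -4, -3], [-7/2, 5, 4], [3, -4, -3]].
det N = -8; the adjugate gives N⁻¹ = [[-1/2, -1/4], [-1/4, 1/8]].
L⁻¹B = [[-8, 0], [-8, 8], [-13, 14]].
P = (L⁻¹B)N⁻¹ = [[4, 2], [2, 3], [3, 5]].

P = [[4, 2], [2, 3], [3, 5]]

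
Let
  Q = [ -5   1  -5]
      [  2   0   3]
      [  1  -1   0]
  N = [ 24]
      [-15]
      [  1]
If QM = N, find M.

Left-multiplying both sides by Q⁻¹ gives M = Q⁻¹N.
det Q = -2, so Q⁻¹ = [[-3/2, -5/2, -3/2], [-3/2, -5/2, -5/2], [1, 2, 1]].
M = Q⁻¹N = [[-3/2, -5/2, -3/2], [-3/2, -5/2, -5/2], [1, 2, 1]] · [[24], [-15], [1]] = [[0], [-1], [-5]].

M = [[0], [-1], [-5]]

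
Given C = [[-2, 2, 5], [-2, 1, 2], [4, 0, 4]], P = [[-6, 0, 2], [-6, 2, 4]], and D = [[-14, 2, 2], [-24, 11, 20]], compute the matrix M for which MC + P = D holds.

MC = D − P = [[-8, 2, 0], [-18, 9, 16]].
Since C sits to the right of M, M = (D − P)C⁻¹.
C has determinant 4; C⁻¹ = [[1, -2, -1/4], [4, -7, -3/2], [-1, 2, 1/2]].
M = (D − P)C⁻¹ = [[0, 2, -1], [2, 5, -1]].

M = [[0, 2, -1], [2, 5, -1]]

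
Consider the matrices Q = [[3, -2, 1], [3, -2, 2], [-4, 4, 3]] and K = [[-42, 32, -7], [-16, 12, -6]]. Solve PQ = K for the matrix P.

Q is on the right of P, so right-multiply by Q⁻¹: P = KQ⁻¹.
Q has determinant -4; Q⁻¹ = [[7/2, -5/2, 1/2], [17/4, -13/4, 3/4], [-1, 1, 0]].
P = KQ⁻¹ = [[-42, 32, -7], [-16, 12, -6]] · [[7/2, -5/2, 1/2], [17/4, -13/4, 3/4], [-1, 1, 0]] = [[-4, -6, 3], [1, -5, 1]].

P = [[-4, -6, 3], [1, -5, 1]]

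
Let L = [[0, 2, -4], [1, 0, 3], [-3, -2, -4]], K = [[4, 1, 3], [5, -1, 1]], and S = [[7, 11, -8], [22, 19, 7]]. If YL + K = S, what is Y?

YL = S − K = [[3, 10, -11], [17, 20, 6]].
Since L sits to the right of Y, Y = (S − K)L⁻¹.
det L = -2; the adjugate gives L⁻¹ = [[-3, -8, -3], [5/2, 6, 2], [1, 3, 1]].
Y = (S − K)L⁻¹ = [[5, 3, 0], [5, 2, -5]].

Y = [[5, 3, 0], [5, 2, -5]]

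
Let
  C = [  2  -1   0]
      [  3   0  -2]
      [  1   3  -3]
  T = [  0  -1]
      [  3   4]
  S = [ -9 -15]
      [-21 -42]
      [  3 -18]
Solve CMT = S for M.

M = [[4, 1], [5, 5], [-1, 5]]

Isolating M: multiply by C⁻¹ from the left and T⁻¹ from the right, so M = C⁻¹ST⁻¹.
det C = 5, so C⁻¹ = [[6/5, -3/5, 2/5], [7/5, -6/5, 4/5], [9/5, -7/5, 3/5]].
T has determinant 3; T⁻¹ = [[4/3, 1/3], [-1, 0]].
C⁻¹S = [[3, 0], [15, 15], [15, 21]].
M = (C⁻¹S)T⁻¹ = [[4, 1], [5, 5], [-1, 5]].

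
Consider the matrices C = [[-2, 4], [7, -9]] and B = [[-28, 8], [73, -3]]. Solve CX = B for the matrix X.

X = [[4, 6], [-5, 5]]

Since C multiplies X on the left, X = C⁻¹B.
det C = -10, so C⁻¹ = [[9/10, 2/5], [7/10, 1/5]].
X = C⁻¹B = [[9/10, 2/5], [7/10, 1/5]] · [[-28, 8], [73, -3]] = [[4, 6], [-5, 5]].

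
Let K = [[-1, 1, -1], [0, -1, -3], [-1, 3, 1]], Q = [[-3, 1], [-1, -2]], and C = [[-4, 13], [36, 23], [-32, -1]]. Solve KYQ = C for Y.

Left-multiply by K⁻¹ and right-multiply by Q⁻¹: Y = K⁻¹CQ⁻¹.
K has determinant -4; K⁻¹ = [[-2, 1, 1], [-3/4, 1/2, 3/4], [1/4, -1/2, -1/4]].
det Q = 7, so Q⁻¹ = [[-2/7, -1/7], [1/7, -3/7]].
K⁻¹C = [[12, -4], [-3, 1], [-11, -8]].
Y = (K⁻¹C)Q⁻¹ = [[-4, 0], [1, 0], [2, 5]].

Y = [[-4, 0], [1, 0], [2, 5]]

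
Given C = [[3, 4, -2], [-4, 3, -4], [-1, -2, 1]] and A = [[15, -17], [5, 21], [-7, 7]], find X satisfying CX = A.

X = [[1, -3], [3, -5], [0, -6]]

Since C multiplies X on the left, X = C⁻¹A.
det C = -5, so C⁻¹ = [[1, 0, 2], [-8/5, -1/5, -4], [-11/5, -2/5, -5]].
X = C⁻¹A = [[1, 0, 2], [-8/5, -1/5, -4], [-11/5, -2/5, -5]] · [[15, -17], [5, 21], [-7, 7]] = [[1, -3], [3, -5], [0, -6]].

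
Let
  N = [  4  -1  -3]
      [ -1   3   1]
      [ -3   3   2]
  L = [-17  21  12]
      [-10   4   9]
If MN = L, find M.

M = [[0, 2, 5], [-4, 3, -3]]

Since N sits to the right of M, M = LN⁻¹.
det N = -5, so N⁻¹ = [[-3/5, 7/5, -8/5], [1/5, 1/5, 1/5], [-6/5, 9/5, -11/5]].
M = LN⁻¹ = [[-17, 21, 12], [-10, 4, 9]] · [[-3/5, 7/5, -8/5], [1/5, 1/5, 1/5], [-6/5, 9/5, -11/5]] = [[0, 2, 5], [-4, 3, -3]].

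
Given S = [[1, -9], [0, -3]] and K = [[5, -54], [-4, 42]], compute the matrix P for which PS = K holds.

Right-multiplying both sides by S⁻¹ gives P = KS⁻¹.
S has determinant -3; S⁻¹ = [[1, -3], [0, -1/3]].
P = KS⁻¹ = [[5, -54], [-4, 42]] · [[1, -3], [0, -1/3]] = [[5, 3], [-4, -2]].

P = [[5, 3], [-4, -2]]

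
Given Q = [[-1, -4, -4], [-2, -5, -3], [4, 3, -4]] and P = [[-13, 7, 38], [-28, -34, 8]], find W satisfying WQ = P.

Right-multiplying both sides by Q⁻¹ gives W = PQ⁻¹.
det Q = -5; the adjugate gives Q⁻¹ = [[-29/5, 28/5, 8/5], [4, -4, -1], [-14/5, 13/5, 3/5]].
W = PQ⁻¹ = [[-13, 7, 38], [-28, -34, 8]] · [[-29/5, 28/5, 8/5], [4, -4, -1], [-14/5, 13/5, 3/5]] = [[-3, -2, -5], [4, 0, -6]].

W = [[-3, -2, -5], [4, 0, -6]]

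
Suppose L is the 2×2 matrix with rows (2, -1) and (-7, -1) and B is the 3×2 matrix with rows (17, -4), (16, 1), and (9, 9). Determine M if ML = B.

L is on the right of M, so right-multiply by L⁻¹: M = BL⁻¹.
det L = -9; the adjugate gives L⁻¹ = [[1/9, -1/9], [-7/9, -2/9]].
M = BL⁻¹ = [[17, -4], [16, 1], [9, 9]] · [[1/9, -1/9], [-7/9, -2/9]] = [[5, -1], [1, -2], [-6, -3]].

M = [[5, -1], [1, -2], [-6, -3]]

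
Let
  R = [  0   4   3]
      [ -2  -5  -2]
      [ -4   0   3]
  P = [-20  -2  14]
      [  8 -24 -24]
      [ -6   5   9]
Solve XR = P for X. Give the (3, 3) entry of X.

Since R sits to the right of X, X = PR⁻¹.
det R = -4, so R⁻¹ = [[15/4, 3, -7/4], [-7/2, -3, 3/2], [5, 4, -2]].
X = PR⁻¹ = [[-20, -2, 14], [8, -24, -24], [-6, 5, 9]] · [[15/4, 3, -7/4], [-7/2, -3, 3/2], [5, 4, -2]] = [[2, 2, 4], [-6, 0, -2], [5, 3, 0]].

0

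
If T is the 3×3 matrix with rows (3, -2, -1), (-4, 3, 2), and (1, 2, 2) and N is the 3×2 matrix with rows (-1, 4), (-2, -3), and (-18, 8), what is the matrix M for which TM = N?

Since T multiplies M on the left, M = T⁻¹N.
T has determinant -3; T⁻¹ = [[-2/3, -2/3, 1/3], [-10/3, -7/3, 2/3], [11/3, 8/3, -1/3]].
M = T⁻¹N = [[-2/3, -2/3, 1/3], [-10/3, -7/3, 2/3], [11/3, 8/3, -1/3]] · [[-1, 4], [-2, -3], [-18, 8]] = [[-4, 2], [-4, -1], [-3, 4]].

M = [[-4, 2], [-4, -1], [-3, 4]]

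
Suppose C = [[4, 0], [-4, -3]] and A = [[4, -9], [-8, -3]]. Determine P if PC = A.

P = [[4, 3], [-1, 1]]

Since C sits to the right of P, P = AC⁻¹.
det C = -12, so C⁻¹ = [[1/4, 0], [-1/3, -1/3]].
P = AC⁻¹ = [[4, -9], [-8, -3]] · [[1/4, 0], [-1/3, -1/3]] = [[4, 3], [-1, 1]].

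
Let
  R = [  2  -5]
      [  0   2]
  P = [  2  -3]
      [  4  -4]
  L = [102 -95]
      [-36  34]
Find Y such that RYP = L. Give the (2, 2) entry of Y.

Isolating Y: multiply by R⁻¹ from the left and P⁻¹ from the right, so Y = R⁻¹LP⁻¹.
det R = 4, so R⁻¹ = [[1/2, 5/4], [0, 1/2]].
det P = 4; the adjugate gives P⁻¹ = [[-1, 3/4], [-1, 1/2]].
R⁻¹L = [[6, -5], [-18, 17]].
Y = (R⁻¹L)P⁻¹ = [[-1, 2], [1, -5]].

-5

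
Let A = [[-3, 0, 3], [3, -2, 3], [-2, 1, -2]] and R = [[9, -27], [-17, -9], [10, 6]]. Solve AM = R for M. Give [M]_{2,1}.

Since A multiplies M on the left, M = A⁻¹R.
det A = -6; the adjugate gives A⁻¹ = [[-1/6, -1/2, -1], [0, -2, -3], [1/6, -1/2, -1]].
M = A⁻¹R = [[-1/6, -1/2, -1], [0, -2, -3], [1/6, -1/2, -1]] · [[9, -27], [-17, -9], [10, 6]] = [[-3, 3], [4, 0], [0, -6]].

4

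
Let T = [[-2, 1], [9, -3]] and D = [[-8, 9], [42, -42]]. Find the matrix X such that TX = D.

Left-multiplying both sides by T⁻¹ gives X = T⁻¹D.
det T = -3; the adjugate gives T⁻¹ = [[1, 1/3], [3, 2/3]].
X = T⁻¹D = [[1, 1/3], [3, 2/3]] · [[-8, 9], [42, -42]] = [[6, -5], [4, -1]].

X = [[6, -5], [4, -1]]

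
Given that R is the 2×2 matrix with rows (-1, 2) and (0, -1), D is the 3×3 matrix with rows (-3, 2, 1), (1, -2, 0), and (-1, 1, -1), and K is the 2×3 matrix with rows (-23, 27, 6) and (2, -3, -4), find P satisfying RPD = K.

Left-multiply by R⁻¹ and right-multiply by D⁻¹: P = R⁻¹KD⁻¹.
det R = 1; the adjugate gives R⁻¹ = [[-1, -2], [0, -1]].
D has determinant -5; D⁻¹ = [[-2/5, -3/5, -2/5], [-1/5, -4/5, -1/5], [1/5, -1/5, -4/5]].
R⁻¹K = [[19, -21, 2], [-2, 3, 4]].
P = (R⁻¹K)D⁻¹ = [[-3, 5, -5], [1, -2, -3]].

P = [[-3, 5, -5], [1, -2, -3]]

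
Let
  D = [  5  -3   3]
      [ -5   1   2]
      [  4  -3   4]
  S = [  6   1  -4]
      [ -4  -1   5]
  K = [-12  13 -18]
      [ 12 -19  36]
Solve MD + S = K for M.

MD = K − S = [[-18, 12, -14], [16, -18, 31]].
D is on the right of M, so right-multiply by D⁻¹: M = (K − S)D⁻¹.
det D = -1; the adjugate gives D⁻¹ = [[-10, -3, 9], [-28, -8, 25], [-11, -3, 10]].
M = (K − S)D⁻¹ = [[-2, 0, -2], [3, 3, 4]].

M = [[-2, 0, -2], [3, 3, 4]]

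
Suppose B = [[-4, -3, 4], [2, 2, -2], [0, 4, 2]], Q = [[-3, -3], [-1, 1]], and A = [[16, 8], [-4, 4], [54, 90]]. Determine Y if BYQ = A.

Y = [[0, -1], [-4, 4], [-4, 1]]

Y = B⁻¹AQ⁻¹ (apply B⁻¹ on the left and Q⁻¹ on the right).
det B = -4; the adjugate gives B⁻¹ = [[-3, -11/2, 1/2], [1, 2, 0], [-2, -4, 1/2]].
Q has determinant -6; Q⁻¹ = [[-1/6, -1/2], [-1/6, 1/2]].
B⁻¹A = [[1, -1], [8, 16], [11, 13]].
Y = (B⁻¹A)Q⁻¹ = [[0, -1], [-4, 4], [-4, 1]].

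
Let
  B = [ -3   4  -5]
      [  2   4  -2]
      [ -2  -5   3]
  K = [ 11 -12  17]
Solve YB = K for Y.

Y = [[-3, 5, 4]]

B is on the right of Y, so right-multiply by B⁻¹: Y = KB⁻¹.
det B = -4; the adjugate gives B⁻¹ = [[-1/2, -13/4, -3], [1/2, 19/4, 4], [1/2, 23/4, 5]].
Y = KB⁻¹ = [[11, -12, 17]] · [[-1/2, -13/4, -3], [1/2, 19/4, 4], [1/2, 23/4, 5]] = [[-3, 5, 4]].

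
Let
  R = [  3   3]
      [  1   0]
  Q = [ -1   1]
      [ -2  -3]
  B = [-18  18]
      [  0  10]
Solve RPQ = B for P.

P = R⁻¹BQ⁻¹ (apply R⁻¹ on the left and Q⁻¹ on the right).
det R = -3, so R⁻¹ = [[0, 1], [1/3, -1]].
det Q = 5, so Q⁻¹ = [[-3/5, -1/5], [2/5, -1/5]].
R⁻¹B = [[0, 10], [-6, -4]].
P = (R⁻¹B)Q⁻¹ = [[4, -2], [2, 2]].

P = [[4, -2], [2, 2]]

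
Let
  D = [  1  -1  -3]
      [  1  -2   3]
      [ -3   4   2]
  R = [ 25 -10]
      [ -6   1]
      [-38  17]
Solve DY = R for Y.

Left-multiplying both sides by D⁻¹ gives Y = D⁻¹R.
D has determinant 1; D⁻¹ = [[-16, -10, -9], [-11, -7, -6], [-2, -1, -1]].
Y = D⁻¹R = [[-16, -10, -9], [-11, -7, -6], [-2, -1, -1]] · [[25, -10], [-6, 1], [-38, 17]] = [[2, -3], [-5, 1], [-6, 2]].

Y = [[2, -3], [-5, 1], [-6, 2]]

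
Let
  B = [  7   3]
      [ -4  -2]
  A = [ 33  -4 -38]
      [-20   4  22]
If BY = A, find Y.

Y = [[3, 2, -5], [4, -6, -1]]

B is on the left of Y, so left-multiply by B⁻¹: Y = B⁻¹A.
det B = -2, so B⁻¹ = [[1, 3/2], [-2, -7/2]].
Y = B⁻¹A = [[1, 3/2], [-2, -7/2]] · [[33, -4, -38], [-20, 4, 22]] = [[3, 2, -5], [4, -6, -1]].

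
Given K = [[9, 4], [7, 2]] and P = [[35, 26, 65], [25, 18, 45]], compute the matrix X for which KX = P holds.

X = [[3, 2, 5], [2, 2, 5]]

K is on the left of X, so left-multiply by K⁻¹: X = K⁻¹P.
K has determinant -10; K⁻¹ = [[-1/5, 2/5], [7/10, -9/10]].
X = K⁻¹P = [[-1/5, 2/5], [7/10, -9/10]] · [[35, 26, 65], [25, 18, 45]] = [[3, 2, 5], [2, 2, 5]].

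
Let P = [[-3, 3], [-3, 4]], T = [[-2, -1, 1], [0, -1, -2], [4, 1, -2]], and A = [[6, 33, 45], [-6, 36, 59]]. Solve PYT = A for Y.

Y = [[1, 4, -3], [-4, -4, -5]]

Y = P⁻¹AT⁻¹ (apply P⁻¹ on the left and T⁻¹ on the right).
P has determinant -3; P⁻¹ = [[-4/3, 1], [-1, 1]].
det T = 4; the adjugate gives T⁻¹ = [[1, -1/4, 3/4], [-2, 0, -1], [1, -1/2, 1/2]].
P⁻¹A = [[-14, -8, -1], [-12, 3, 14]].
Y = (P⁻¹A)T⁻¹ = [[1, 4, -3], [-4, -4, -5]].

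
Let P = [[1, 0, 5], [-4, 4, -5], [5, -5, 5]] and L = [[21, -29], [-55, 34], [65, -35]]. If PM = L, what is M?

M = [[6, 1], [-4, 2], [3, -6]]

Left-multiplying both sides by P⁻¹ gives M = P⁻¹L.
det P = -5; the adjugate gives P⁻¹ = [[1, 5, 4], [1, 4, 3], [0, -1, -4/5]].
M = P⁻¹L = [[1, 5, 4], [1, 4, 3], [0, -1, -4/5]] · [[21, -29], [-55, 34], [65, -35]] = [[6, 1], [-4, 2], [3, -6]].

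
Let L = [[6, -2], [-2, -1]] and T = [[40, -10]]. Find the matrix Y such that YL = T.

Since L sits to the right of Y, Y = TL⁻¹.
det L = -10, so L⁻¹ = [[1/10, -1/5], [-1/5, -3/5]].
Y = TL⁻¹ = [[40, -10]] · [[1/10, -1/5], [-1/5, -3/5]] = [[6, -2]].

Y = [[6, -2]]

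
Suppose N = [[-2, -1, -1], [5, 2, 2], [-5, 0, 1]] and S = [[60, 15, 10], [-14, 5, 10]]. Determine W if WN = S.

W = [[-5, 5, -5], [-3, 1, 5]]

Since N sits to the right of W, W = SN⁻¹.
det N = 1, so N⁻¹ = [[2, 1, 0], [-15, -7, -1], [10, 5, 1]].
W = SN⁻¹ = [[60, 15, 10], [-14, 5, 10]] · [[2, 1, 0], [-15, -7, -1], [10, 5, 1]] = [[-5, 5, -5], [-3, 1, 5]].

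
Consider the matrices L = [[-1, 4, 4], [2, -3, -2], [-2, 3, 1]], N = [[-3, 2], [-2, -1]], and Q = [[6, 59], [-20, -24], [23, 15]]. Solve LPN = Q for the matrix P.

P = [[4, -1], [2, -4], [3, -3]]

Isolating P: multiply by L⁻¹ from the left and N⁻¹ from the right, so P = L⁻¹QN⁻¹.
det L = 5; the adjugate gives L⁻¹ = [[3/5, 8/5, 4/5], [2/5, 7/5, 6/5], [0, -1, -1]].
det N = 7, so N⁻¹ = [[-1/7, -2/7], [2/7, -3/7]].
L⁻¹Q = [[-10, 9], [2, 8], [-3, 9]].
P = (L⁻¹Q)N⁻¹ = [[4, -1], [2, -4], [3, -3]].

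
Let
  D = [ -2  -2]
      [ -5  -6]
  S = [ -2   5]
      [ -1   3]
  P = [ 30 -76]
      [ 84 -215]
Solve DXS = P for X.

Left-multiply by D⁻¹ and right-multiply by S⁻¹: X = D⁻¹PS⁻¹.
det D = 2, so D⁻¹ = [[-3, 1], [5/2, -1]].
S has determinant -1; S⁻¹ = [[-3, 5], [-1, 2]].
D⁻¹P = [[-6, 13], [-9, 25]].
X = (D⁻¹P)S⁻¹ = [[5, -4], [2, 5]].

X = [[5, -4], [2, 5]]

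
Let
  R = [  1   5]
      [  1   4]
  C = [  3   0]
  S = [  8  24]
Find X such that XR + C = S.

XR = S − C = [[5, 24]].
Since R sits to the right of X, X = (S − C)R⁻¹.
R has determinant -1; R⁻¹ = [[-4, 5], [1, -1]].
X = (S − C)R⁻¹ = [[4, 1]].

X = [[4, 1]]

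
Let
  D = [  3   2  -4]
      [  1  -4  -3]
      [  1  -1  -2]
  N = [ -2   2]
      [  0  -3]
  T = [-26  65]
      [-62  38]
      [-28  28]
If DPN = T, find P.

P = D⁻¹TN⁻¹ (apply D⁻¹ on the left and N⁻¹ on the right).
det D = 1, so D⁻¹ = [[5, 8, -22], [-1, -2, 5], [3, 5, -14]].
det N = 6; the adjugate gives N⁻¹ = [[-1/2, -1/3], [0, -1/3]].
D⁻¹T = [[-10, 13], [10, -1], [4, -7]].
P = (D⁻¹T)N⁻¹ = [[5, -1], [-5, -3], [-2, 1]].

P = [[5, -1], [-5, -3], [-2, 1]]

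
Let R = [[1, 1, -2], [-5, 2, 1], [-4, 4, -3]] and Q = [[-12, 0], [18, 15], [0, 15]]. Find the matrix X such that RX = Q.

X = [[-6, 0], [-6, 6], [0, 3]]

Since R multiplies X on the left, X = R⁻¹Q.
det R = -5, so R⁻¹ = [[2, 1, -1], [19/5, 11/5, -9/5], [12/5, 8/5, -7/5]].
X = R⁻¹Q = [[2, 1, -1], [19/5, 11/5, -9/5], [12/5, 8/5, -7/5]] · [[-12, 0], [18, 15], [0, 15]] = [[-6, 0], [-6, 6], [0, 3]].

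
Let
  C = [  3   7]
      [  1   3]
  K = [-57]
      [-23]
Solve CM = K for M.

Left-multiplying both sides by C⁻¹ gives M = C⁻¹K.
C has determinant 2; C⁻¹ = [[3/2, -7/2], [-1/2, 3/2]].
M = C⁻¹K = [[3/2, -7/2], [-1/2, 3/2]] · [[-57], [-23]] = [[-5], [-6]].

M = [[-5], [-6]]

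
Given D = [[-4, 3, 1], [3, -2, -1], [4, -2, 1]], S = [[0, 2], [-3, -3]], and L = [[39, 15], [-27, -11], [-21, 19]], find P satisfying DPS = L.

Left-multiply by D⁻¹ and right-multiply by S⁻¹: P = D⁻¹LS⁻¹.
D has determinant -3; D⁻¹ = [[4/3, 5/3, 1/3], [7/3, 8/3, 1/3], [-2/3, -4/3, 1/3]].
det S = 6; the adjugate gives S⁻¹ = [[-1/2, -1/3], [1/2, 0]].
D⁻¹L = [[0, 8], [12, 12], [3, 11]].
P = (D⁻¹L)S⁻¹ = [[4, 0], [0, -4], [4, -1]].

P = [[4, 0], [0, -4], [4, -1]]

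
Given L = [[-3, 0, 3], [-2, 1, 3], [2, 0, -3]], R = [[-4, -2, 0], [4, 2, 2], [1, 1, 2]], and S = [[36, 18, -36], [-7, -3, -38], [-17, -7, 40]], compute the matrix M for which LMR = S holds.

M = [[5, 1, -3], [4, -3, 4], [-4, -5, -3]]

Left-multiply by L⁻¹ and right-multiply by R⁻¹: M = L⁻¹SR⁻¹.
det L = 3; the adjugate gives L⁻¹ = [[-1, 0, -1], [0, 1, 1], [-2/3, 0, -1]].
R has determinant 4; R⁻¹ = [[1/2, 1, -1], [-3/2, -2, 2], [1/2, 1/2, 0]].
L⁻¹S = [[-19, -11, -4], [-24, -10, 2], [-7, -5, -16]].
M = (L⁻¹S)R⁻¹ = [[5, 1, -3], [4, -3, 4], [-4, -5, -3]].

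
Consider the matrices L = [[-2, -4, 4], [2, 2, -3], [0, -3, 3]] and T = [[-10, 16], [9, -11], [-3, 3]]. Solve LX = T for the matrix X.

X = [[3, -6], [0, -4], [-1, -3]]

Since L multiplies X on the left, X = L⁻¹T.
L has determinant 6; L⁻¹ = [[-1/2, 0, 2/3], [-1, -1, 1/3], [-1, -1, 2/3]].
X = L⁻¹T = [[-1/2, 0, 2/3], [-1, -1, 1/3], [-1, -1, 2/3]] · [[-10, 16], [9, -11], [-3, 3]] = [[3, -6], [0, -4], [-1, -3]].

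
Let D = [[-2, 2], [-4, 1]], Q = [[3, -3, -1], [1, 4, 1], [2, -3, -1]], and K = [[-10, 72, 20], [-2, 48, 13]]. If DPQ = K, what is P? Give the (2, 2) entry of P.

P = D⁻¹KQ⁻¹ (apply D⁻¹ on the left and Q⁻¹ on the right).
det D = 6, so D⁻¹ = [[1/6, -1/3], [2/3, -1/3]].
Q has determinant -1; Q⁻¹ = [[1, 0, -1], [-3, 1, 4], [11, -3, -15]].
D⁻¹K = [[-1, -4, -1], [-6, 32, 9]].
P = (D⁻¹K)Q⁻¹ = [[0, -1, 0], [-3, 5, -1]].

5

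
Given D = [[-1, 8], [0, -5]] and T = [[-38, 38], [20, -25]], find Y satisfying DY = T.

D is on the left of Y, so left-multiply by D⁻¹: Y = D⁻¹T.
det D = 5, so D⁻¹ = [[-1, -8/5], [0, -1/5]].
Y = D⁻¹T = [[-1, -8/5], [0, -1/5]] · [[-38, 38], [20, -25]] = [[6, 2], [-4, 5]].

Y = [[6, 2], [-4, 5]]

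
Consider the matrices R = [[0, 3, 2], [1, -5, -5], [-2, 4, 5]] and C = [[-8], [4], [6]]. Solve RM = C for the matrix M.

M = [[-6], [-4], [2]]

R is on the left of M, so left-multiply by R⁻¹: M = R⁻¹C.
det R = 3; the adjugate gives R⁻¹ = [[-5/3, -7/3, -5/3], [5/3, 4/3, 2/3], [-2, -2, -1]].
M = R⁻¹C = [[-5/3, -7/3, -5/3], [5/3, 4/3, 2/3], [-2, -2, -1]] · [[-8], [4], [6]] = [[-6], [-4], [2]].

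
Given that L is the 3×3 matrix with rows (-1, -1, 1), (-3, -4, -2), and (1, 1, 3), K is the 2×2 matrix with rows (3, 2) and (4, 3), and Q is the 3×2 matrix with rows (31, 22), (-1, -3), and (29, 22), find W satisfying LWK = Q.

Isolating W: multiply by L⁻¹ from the left and K⁻¹ from the right, so W = L⁻¹QK⁻¹.
L has determinant 4; L⁻¹ = [[-5/2, 1, 3/2], [7/4, -1, -5/4], [1/4, 0, 1/4]].
det K = 1; the adjugate gives K⁻¹ = [[3, -2], [-4, 3]].
L⁻¹Q = [[-35, -25], [19, 14], [15, 11]].
W = (L⁻¹Q)K⁻¹ = [[-5, -5], [1, 4], [1, 3]].

W = [[-5, -5], [1, 4], [1, 3]]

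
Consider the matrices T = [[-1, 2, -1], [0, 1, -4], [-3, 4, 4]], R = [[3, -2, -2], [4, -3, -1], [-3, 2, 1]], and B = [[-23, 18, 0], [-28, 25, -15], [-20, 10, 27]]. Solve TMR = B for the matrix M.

M = T⁻¹BR⁻¹ (apply T⁻¹ on the left and R⁻¹ on the right).
det T = 1, so T⁻¹ = [[20, -12, -7], [12, -7, -4], [3, -2, -1]].
det R = 1, so R⁻¹ = [[-1, -2, -4], [-1, -3, -5], [-1, 0, -1]].
T⁻¹B = [[16, -10, -9], [0, 1, -3], [7, -6, 3]].
M = (T⁻¹B)R⁻¹ = [[3, -2, -5], [2, -3, -2], [-4, 4, -1]].

M = [[3, -2, -5], [2, -3, -2], [-4, 4, -1]]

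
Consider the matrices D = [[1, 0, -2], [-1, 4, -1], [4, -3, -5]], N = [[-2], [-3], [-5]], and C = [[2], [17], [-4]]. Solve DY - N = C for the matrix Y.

Y = [[4], [5], [2]]

DY = C + N = [[0], [14], [-9]].
D is on the left of Y, so left-multiply by D⁻¹: Y = D⁻¹(C + N).
det D = 3, so D⁻¹ = [[-23/3, 2, 8/3], [-3, 1, 1], [-13/3, 1, 4/3]].
Y = D⁻¹(C + N) = [[4], [5], [2]].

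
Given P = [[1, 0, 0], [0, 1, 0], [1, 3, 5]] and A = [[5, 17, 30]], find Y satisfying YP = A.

Since P sits to the right of Y, Y = AP⁻¹.
det P = 5; the adjugate gives P⁻¹ = [[1, 0, 0], [0, 1, 0], [-1/5, -3/5, 1/5]].
Y = AP⁻¹ = [[5, 17, 30]] · [[1, 0, 0], [0, 1, 0], [-1/5, -3/5, 1/5]] = [[-1, -1, 6]].

Y = [[-1, -1, 6]]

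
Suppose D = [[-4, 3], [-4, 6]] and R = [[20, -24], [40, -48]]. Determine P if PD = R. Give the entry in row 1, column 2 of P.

Right-multiplying both sides by D⁻¹ gives P = RD⁻¹.
det D = -12; the adjugate gives D⁻¹ = [[-1/2, 1/4], [-1/3, 1/3]].
P = RD⁻¹ = [[20, -24], [40, -48]] · [[-1/2, 1/4], [-1/3, 1/3]] = [[-2, -3], [-4, -6]].

-3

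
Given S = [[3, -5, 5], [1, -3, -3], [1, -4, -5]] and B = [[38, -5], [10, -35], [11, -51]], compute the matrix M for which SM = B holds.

S is on the left of M, so left-multiply by S⁻¹: M = S⁻¹B.
S has determinant -6; S⁻¹ = [[-1/2, 15/2, -5], [-1/3, 10/3, -7/3], [1/6, -7/6, 2/3]].
M = S⁻¹B = [[-1/2, 15/2, -5], [-1/3, 10/3, -7/3], [1/6, -7/6, 2/3]] · [[38, -5], [10, -35], [11, -51]] = [[1, -5], [-5, 4], [2, 6]].

M = [[1, -5], [-5, 4], [2, 6]]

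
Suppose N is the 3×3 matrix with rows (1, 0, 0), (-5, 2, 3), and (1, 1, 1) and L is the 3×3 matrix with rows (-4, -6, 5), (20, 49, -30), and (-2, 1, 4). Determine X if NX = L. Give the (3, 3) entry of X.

-3

N is on the left of X, so left-multiply by N⁻¹: X = N⁻¹L.
det N = -1, so N⁻¹ = [[1, 0, 0], [-8, -1, 3], [7, 1, -2]].
X = N⁻¹L = [[1, 0, 0], [-8, -1, 3], [7, 1, -2]] · [[-4, -6, 5], [20, 49, -30], [-2, 1, 4]] = [[-4, -6, 5], [6, 2, 2], [-4, 5, -3]].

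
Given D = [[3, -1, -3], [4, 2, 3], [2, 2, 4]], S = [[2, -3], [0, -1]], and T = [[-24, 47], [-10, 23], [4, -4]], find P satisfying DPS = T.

Left-multiply by D⁻¹ and right-multiply by S⁻¹: P = D⁻¹TS⁻¹.
det D = 4, so D⁻¹ = [[1/2, -1/2, 3/4], [-5/2, 9/2, -21/4], [1, -2, 5/2]].
S has determinant -2; S⁻¹ = [[1/2, -3/2], [0, -1]].
D⁻¹T = [[-4, 9], [-6, 7], [6, -9]].
P = (D⁻¹T)S⁻¹ = [[-2, -3], [-3, 2], [3, 0]].

P = [[-2, -3], [-3, 2], [3, 0]]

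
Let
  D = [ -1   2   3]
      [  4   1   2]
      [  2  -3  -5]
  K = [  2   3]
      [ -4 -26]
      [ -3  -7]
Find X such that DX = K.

X = [[-1, -6], [2, 0], [-1, -1]]

Since D multiplies X on the left, X = D⁻¹K.
det D = 5, so D⁻¹ = [[1/5, 1/5, 1/5], [24/5, -1/5, 14/5], [-14/5, 1/5, -9/5]].
X = D⁻¹K = [[1/5, 1/5, 1/5], [24/5, -1/5, 14/5], [-14/5, 1/5, -9/5]] · [[2, 3], [-4, -26], [-3, -7]] = [[-1, -6], [2, 0], [-1, -1]].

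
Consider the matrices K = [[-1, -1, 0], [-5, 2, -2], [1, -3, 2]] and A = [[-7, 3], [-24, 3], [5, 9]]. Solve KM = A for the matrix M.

Since K multiplies M on the left, M = K⁻¹A.
det K = -6; the adjugate gives K⁻¹ = [[1/3, -1/3, -1/3], [-4/3, 1/3, 1/3], [-13/6, 2/3, 7/6]].
M = K⁻¹A = [[1/3, -1/3, -1/3], [-4/3, 1/3, 1/3], [-13/6, 2/3, 7/6]] · [[-7, 3], [-24, 3], [5, 9]] = [[4, -3], [3, 0], [5, 6]].

M = [[4, -3], [3, 0], [5, 6]]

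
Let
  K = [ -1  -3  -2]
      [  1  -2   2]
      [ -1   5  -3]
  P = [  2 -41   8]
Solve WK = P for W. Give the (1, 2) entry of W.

3

Right-multiplying both sides by K⁻¹ gives W = PK⁻¹.
K has determinant -5; K⁻¹ = [[4/5, 19/5, 2], [-1/5, -1/5, 0], [-3/5, -8/5, -1]].
W = PK⁻¹ = [[2, -41, 8]] · [[4/5, 19/5, 2], [-1/5, -1/5, 0], [-3/5, -8/5, -1]] = [[5, 3, -4]].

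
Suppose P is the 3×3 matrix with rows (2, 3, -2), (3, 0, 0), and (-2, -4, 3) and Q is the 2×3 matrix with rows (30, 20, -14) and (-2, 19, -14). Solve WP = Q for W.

W = [[4, 6, -2], [1, -4, -4]]

P is on the right of W, so right-multiply by P⁻¹: W = QP⁻¹.
det P = -3, so P⁻¹ = [[0, 1/3, 0], [3, -2/3, 2], [4, -2/3, 3]].
W = QP⁻¹ = [[30, 20, -14], [-2, 19, -14]] · [[0, 1/3, 0], [3, -2/3, 2], [4, -2/3, 3]] = [[4, 6, -2], [1, -4, -4]].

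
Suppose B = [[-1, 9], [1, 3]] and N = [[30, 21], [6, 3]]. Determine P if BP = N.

Left-multiplying both sides by B⁻¹ gives P = B⁻¹N.
det B = -12; the adjugate gives B⁻¹ = [[-1/4, 3/4], [1/12, 1/12]].
P = B⁻¹N = [[-1/4, 3/4], [1/12, 1/12]] · [[30, 21], [6, 3]] = [[-3, -3], [3, 2]].

P = [[-3, -3], [3, 2]]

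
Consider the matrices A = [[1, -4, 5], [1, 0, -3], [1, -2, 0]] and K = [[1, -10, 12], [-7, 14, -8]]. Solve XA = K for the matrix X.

X = [[0, -4, 5], [-4, -4, 1]]

A is on the right of X, so right-multiply by A⁻¹: X = KA⁻¹.
det A = -4, so A⁻¹ = [[3/2, 5/2, -3], [3/4, 5/4, -2], [1/2, 1/2, -1]].
X = KA⁻¹ = [[1, -10, 12], [-7, 14, -8]] · [[3/2, 5/2, -3], [3/4, 5/4, -2], [1/2, 1/2, -1]] = [[0, -4, 5], [-4, -4, 1]].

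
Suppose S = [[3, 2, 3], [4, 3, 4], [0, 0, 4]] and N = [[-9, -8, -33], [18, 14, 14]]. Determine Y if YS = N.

S is on the right of Y, so right-multiply by S⁻¹: Y = NS⁻¹.
det S = 4, so S⁻¹ = [[3, -2, -1/4], [-4, 3, 0], [0, 0, 1/4]].
Y = NS⁻¹ = [[-9, -8, -33], [18, 14, 14]] · [[3, -2, -1/4], [-4, 3, 0], [0, 0, 1/4]] = [[5, -6, -6], [-2, 6, -1]].

Y = [[5, -6, -6], [-2, 6, -1]]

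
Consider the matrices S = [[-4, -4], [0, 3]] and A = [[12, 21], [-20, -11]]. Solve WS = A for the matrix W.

Right-multiplying both sides by S⁻¹ gives W = AS⁻¹.
det S = -12; the adjugate gives S⁻¹ = [[-1/4, -1/3], [0, 1/3]].
W = AS⁻¹ = [[12, 21], [-20, -11]] · [[-1/4, -1/3], [0, 1/3]] = [[-3, 3], [5, 3]].

W = [[-3, 3], [5, 3]]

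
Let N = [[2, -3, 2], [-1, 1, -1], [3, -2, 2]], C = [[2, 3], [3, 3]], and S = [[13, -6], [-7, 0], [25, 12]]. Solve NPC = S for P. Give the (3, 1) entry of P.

-3

Isolating P: multiply by N⁻¹ from the left and C⁻¹ from the right, so P = N⁻¹SC⁻¹.
det N = 1; the adjugate gives N⁻¹ = [[0, 2, 1], [-1, -2, 0], [-1, -5, -1]].
C has determinant -3; C⁻¹ = [[-1, 1], [1, -2/3]].
N⁻¹S = [[11, 12], [1, 6], [-3, -6]].
P = (N⁻¹S)C⁻¹ = [[1, 3], [5, -3], [-3, 1]].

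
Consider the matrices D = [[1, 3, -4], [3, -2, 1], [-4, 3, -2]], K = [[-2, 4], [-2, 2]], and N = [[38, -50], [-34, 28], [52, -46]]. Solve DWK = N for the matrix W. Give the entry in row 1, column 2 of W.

Isolating W: multiply by D⁻¹ from the left and K⁻¹ from the right, so W = D⁻¹NK⁻¹.
det D = 3, so D⁻¹ = [[1/3, -2, -5/3], [2/3, -6, -13/3], [1/3, -5, -11/3]].
det K = 4; the adjugate gives K⁻¹ = [[1/2, -1], [1/2, -1/2]].
D⁻¹N = [[-6, 4], [4, -2], [-8, 12]].
W = (D⁻¹N)K⁻¹ = [[-1, 4], [1, -3], [2, 2]].

4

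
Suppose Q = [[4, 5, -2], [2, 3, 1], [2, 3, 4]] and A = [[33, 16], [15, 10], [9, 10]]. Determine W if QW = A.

Since Q multiplies W on the left, W = Q⁻¹A.
det Q = 6, so Q⁻¹ = [[3/2, -13/3, 11/6], [-1, 10/3, -4/3], [0, -1/3, 1/3]].
W = Q⁻¹A = [[3/2, -13/3, 11/6], [-1, 10/3, -4/3], [0, -1/3, 1/3]] · [[33, 16], [15, 10], [9, 10]] = [[1, -1], [5, 4], [-2, 0]].

W = [[1, -1], [5, 4], [-2, 0]]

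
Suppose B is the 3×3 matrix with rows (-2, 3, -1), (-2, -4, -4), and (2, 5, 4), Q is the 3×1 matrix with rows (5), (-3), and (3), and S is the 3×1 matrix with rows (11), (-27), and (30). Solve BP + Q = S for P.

P = [[0], [3], [3]]

BP = S − Q = [[6], [-24], [27]].
Left-multiplying both sides by B⁻¹ gives P = B⁻¹(S − Q).
B has determinant -6; B⁻¹ = [[-2/3, 17/6, 8/3], [0, 1, 1], [1/3, -8/3, -7/3]].
P = B⁻¹(S − Q) = [[0], [3], [3]].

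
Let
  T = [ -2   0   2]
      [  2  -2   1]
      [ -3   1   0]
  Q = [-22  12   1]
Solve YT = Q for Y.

Right-multiplying both sides by T⁻¹ gives Y = QT⁻¹.
T has determinant -6; T⁻¹ = [[1/6, -1/3, -2/3], [1/2, -1, -1], [2/3, -1/3, -2/3]].
Y = QT⁻¹ = [[-22, 12, 1]] · [[1/6, -1/3, -2/3], [1/2, -1, -1], [2/3, -1/3, -2/3]] = [[3, -5, 2]].

Y = [[3, -5, 2]]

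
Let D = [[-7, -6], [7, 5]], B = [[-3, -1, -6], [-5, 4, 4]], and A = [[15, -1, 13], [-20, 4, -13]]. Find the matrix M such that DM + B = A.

M = [[0, 0, -1], [-3, 0, -2]]

DM = A − B = [[18, 0, 19], [-15, 0, -17]].
Left-multiplying both sides by D⁻¹ gives M = D⁻¹(A − B).
D has determinant 7; D⁻¹ = [[5/7, 6/7], [-1, -1]].
M = D⁻¹(A − B) = [[0, 0, -1], [-3, 0, -2]].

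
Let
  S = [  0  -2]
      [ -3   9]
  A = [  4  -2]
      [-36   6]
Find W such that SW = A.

W = [[6, 1], [-2, 1]]

S is on the left of W, so left-multiply by S⁻¹: W = S⁻¹A.
det S = -6, so S⁻¹ = [[-3/2, -1/3], [-1/2, 0]].
W = S⁻¹A = [[-3/2, -1/3], [-1/2, 0]] · [[4, -2], [-36, 6]] = [[6, 1], [-2, 1]].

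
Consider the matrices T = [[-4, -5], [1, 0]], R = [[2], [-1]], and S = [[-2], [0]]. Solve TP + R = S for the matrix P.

P = [[1], [0]]

TP = S − R = [[-4], [1]].
Left-multiplying both sides by T⁻¹ gives P = T⁻¹(S − R).
T has determinant 5; T⁻¹ = [[0, 1], [-1/5, -4/5]].
P = T⁻¹(S − R) = [[1], [0]].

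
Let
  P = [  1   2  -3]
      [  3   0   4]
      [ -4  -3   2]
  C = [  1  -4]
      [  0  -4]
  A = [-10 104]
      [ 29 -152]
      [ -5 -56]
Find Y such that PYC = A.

Isolating Y: multiply by P⁻¹ from the left and C⁻¹ from the right, so Y = P⁻¹AC⁻¹.
det P = -5, so P⁻¹ = [[-12/5, -1, -8/5], [22/5, 2, 13/5], [9/5, 1, 6/5]].
det C = -4, so C⁻¹ = [[1, -1], [0, -1/4]].
P⁻¹A = [[3, -8], [1, 8], [5, -32]].
Y = (P⁻¹A)C⁻¹ = [[3, -1], [1, -3], [5, 3]].

Y = [[3, -1], [1, -3], [5, 3]]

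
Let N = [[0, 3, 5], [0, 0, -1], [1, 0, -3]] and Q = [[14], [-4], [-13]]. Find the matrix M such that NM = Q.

M = [[-1], [-2], [4]]

Left-multiplying both sides by N⁻¹ gives M = N⁻¹Q.
det N = -3, so N⁻¹ = [[0, -3, 1], [1/3, 5/3, 0], [0, -1, 0]].
M = N⁻¹Q = [[0, -3, 1], [1/3, 5/3, 0], [0, -1, 0]] · [[14], [-4], [-13]] = [[-1], [-2], [4]].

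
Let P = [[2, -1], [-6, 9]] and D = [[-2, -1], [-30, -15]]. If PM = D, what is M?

M = [[-4, -2], [-6, -3]]

Since P multiplies M on the left, M = P⁻¹D.
P has determinant 12; P⁻¹ = [[3/4, 1/12], [1/2, 1/6]].
M = P⁻¹D = [[3/4, 1/12], [1/2, 1/6]] · [[-2, -1], [-30, -15]] = [[-4, -2], [-6, -3]].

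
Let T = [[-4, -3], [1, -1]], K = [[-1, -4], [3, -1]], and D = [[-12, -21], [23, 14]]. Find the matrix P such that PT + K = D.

P = [[4, 5], [-5, 0]]

PT = D − K = [[-11, -17], [20, 15]].
Since T sits to the right of P, P = (D − K)T⁻¹.
T has determinant 7; T⁻¹ = [[-1/7, 3/7], [-1/7, -4/7]].
P = (D − K)T⁻¹ = [[4, 5], [-5, 0]].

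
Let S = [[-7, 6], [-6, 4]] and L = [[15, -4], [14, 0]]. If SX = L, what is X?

X = [[-3, -2], [-1, -3]]

Since S multiplies X on the left, X = S⁻¹L.
det S = 8, so S⁻¹ = [[1/2, -3/4], [3/4, -7/8]].
X = S⁻¹L = [[1/2, -3/4], [3/4, -7/8]] · [[15, -4], [14, 0]] = [[-3, -2], [-1, -3]].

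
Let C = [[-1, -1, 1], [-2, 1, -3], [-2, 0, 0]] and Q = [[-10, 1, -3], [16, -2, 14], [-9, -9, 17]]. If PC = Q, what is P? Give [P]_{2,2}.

Since C sits to the right of P, P = QC⁻¹.
C has determinant -4; C⁻¹ = [[0, 0, -1/2], [-3/2, -1/2, 5/4], [-1/2, -1/2, 3/4]].
P = QC⁻¹ = [[-10, 1, -3], [16, -2, 14], [-9, -9, 17]] · [[0, 0, -1/2], [-3/2, -1/2, 5/4], [-1/2, -1/2, 3/4]] = [[0, 1, 4], [-4, -6, 0], [5, -4, 6]].

-6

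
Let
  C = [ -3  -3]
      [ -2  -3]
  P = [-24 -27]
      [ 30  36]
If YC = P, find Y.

Y = [[6, 3], [-6, -6]]

Since C sits to the right of Y, Y = PC⁻¹.
det C = 3; the adjugate gives C⁻¹ = [[-1, 1], [2/3, -1]].
Y = PC⁻¹ = [[-24, -27], [30, 36]] · [[-1, 1], [2/3, -1]] = [[6, 3], [-6, -6]].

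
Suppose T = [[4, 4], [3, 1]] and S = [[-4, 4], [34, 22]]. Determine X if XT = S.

Right-multiplying both sides by T⁻¹ gives X = ST⁻¹.
det T = -8; the adjugate gives T⁻¹ = [[-1/8, 1/2], [3/8, -1/2]].
X = ST⁻¹ = [[-4, 4], [34, 22]] · [[-1/8, 1/2], [3/8, -1/2]] = [[2, -4], [4, 6]].

X = [[2, -4], [4, 6]]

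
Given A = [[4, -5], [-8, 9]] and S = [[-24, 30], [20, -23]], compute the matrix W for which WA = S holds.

Right-multiplying both sides by A⁻¹ gives W = SA⁻¹.
det A = -4; the adjugate gives A⁻¹ = [[-9/4, -5/4], [-2, -1]].
W = SA⁻¹ = [[-24, 30], [20, -23]] · [[-9/4, -5/4], [-2, -1]] = [[-6, 0], [1, -2]].

W = [[-6, 0], [1, -2]]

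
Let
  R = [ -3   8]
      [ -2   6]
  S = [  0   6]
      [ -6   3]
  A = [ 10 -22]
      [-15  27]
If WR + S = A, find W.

WR = A − S = [[10, -28], [-9, 24]].
Since R sits to the right of W, W = (A − S)R⁻¹.
det R = -2, so R⁻¹ = [[-3, 4], [-1, 3/2]].
W = (A − S)R⁻¹ = [[-2, -2], [3, 0]].

W = [[-2, -2], [3, 0]]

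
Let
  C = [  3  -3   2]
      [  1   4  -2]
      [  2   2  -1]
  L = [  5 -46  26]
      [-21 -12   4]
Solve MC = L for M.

Right-multiplying both sides by C⁻¹ gives M = LC⁻¹.
det C = -3, so C⁻¹ = [[0, -1/3, 2/3], [1, 7/3, -8/3], [2, 4, -5]].
M = LC⁻¹ = [[5, -46, 26], [-21, -12, 4]] · [[0, -1/3, 2/3], [1, 7/3, -8/3], [2, 4, -5]] = [[6, -5, -4], [-4, -5, -2]].

M = [[6, -5, -4], [-4, -5, -2]]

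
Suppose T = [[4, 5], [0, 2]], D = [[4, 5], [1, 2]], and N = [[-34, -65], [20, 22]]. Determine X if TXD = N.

X = [[-4, -5], [3, -2]]

Isolating X: multiply by T⁻¹ from the left and D⁻¹ from the right, so X = T⁻¹ND⁻¹.
det T = 8; the adjugate gives T⁻¹ = [[1/4, -5/8], [0, 1/2]].
det D = 3; the adjugate gives D⁻¹ = [[2/3, -5/3], [-1/3, 4/3]].
T⁻¹N = [[-21, -30], [10, 11]].
X = (T⁻¹N)D⁻¹ = [[-4, -5], [3, -2]].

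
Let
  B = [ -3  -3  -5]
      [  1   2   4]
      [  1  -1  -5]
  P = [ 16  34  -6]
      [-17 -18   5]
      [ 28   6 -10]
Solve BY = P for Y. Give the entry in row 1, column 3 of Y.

1

B is on the left of Y, so left-multiply by B⁻¹: Y = B⁻¹P.
det B = 6, so B⁻¹ = [[-1, -5/3, -1/3], [3/2, 10/3, 7/6], [-1/2, -1, -1/2]].
Y = B⁻¹P = [[-1, -5/3, -1/3], [3/2, 10/3, 7/6], [-1/2, -1, -1/2]] · [[16, 34, -6], [-17, -18, 5], [28, 6, -10]] = [[3, -6, 1], [0, -2, -4], [-5, -2, 3]].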